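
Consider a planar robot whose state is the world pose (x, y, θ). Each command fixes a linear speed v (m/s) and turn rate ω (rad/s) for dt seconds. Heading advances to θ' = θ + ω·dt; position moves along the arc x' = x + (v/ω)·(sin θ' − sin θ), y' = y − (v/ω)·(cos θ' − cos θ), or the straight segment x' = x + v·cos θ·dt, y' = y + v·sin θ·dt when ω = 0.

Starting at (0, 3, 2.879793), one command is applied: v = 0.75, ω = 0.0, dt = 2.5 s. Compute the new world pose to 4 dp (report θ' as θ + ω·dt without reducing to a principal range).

(-1.8111, 3.4853, 2.8798)

θ' = 2.8798 + 0.0·2.5 = 2.8798
ω = 0 → straight: x' = 0 + 0.75·cos(2.8798)·2.5 = -1.8111
y' = 3 + 0.75·sin(2.8798)·2.5 = 3.4853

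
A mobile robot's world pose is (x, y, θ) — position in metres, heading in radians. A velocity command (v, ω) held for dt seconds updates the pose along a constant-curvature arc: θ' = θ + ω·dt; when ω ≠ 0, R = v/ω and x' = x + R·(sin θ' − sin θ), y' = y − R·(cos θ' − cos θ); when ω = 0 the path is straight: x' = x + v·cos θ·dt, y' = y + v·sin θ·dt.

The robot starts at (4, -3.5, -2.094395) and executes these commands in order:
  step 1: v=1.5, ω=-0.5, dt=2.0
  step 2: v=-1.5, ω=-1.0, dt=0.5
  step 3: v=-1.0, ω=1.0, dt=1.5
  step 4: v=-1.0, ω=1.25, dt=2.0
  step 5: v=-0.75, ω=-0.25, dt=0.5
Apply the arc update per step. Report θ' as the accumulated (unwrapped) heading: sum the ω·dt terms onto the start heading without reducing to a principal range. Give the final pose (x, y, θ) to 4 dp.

(2.2126, -3.7379, 0.2806)

step 1: θ'=-3.0944 (R=-3.0000) → pose (1.5435, -4.9967, -3.0944)
step 2: θ'=-3.5944 (R=1.5000) → pose (2.2705, -5.1462, -3.5944)
step 3: θ'=-2.0944 (R=-1.0000) → pose (3.5740, -4.7469, -2.0944)
step 4: θ'=0.4056 (R=-0.8000) → pose (2.5655, -3.6118, 0.4056)
step 5: θ'=0.2806 (R=3.0000) → pose (2.2126, -3.7379, 0.2806)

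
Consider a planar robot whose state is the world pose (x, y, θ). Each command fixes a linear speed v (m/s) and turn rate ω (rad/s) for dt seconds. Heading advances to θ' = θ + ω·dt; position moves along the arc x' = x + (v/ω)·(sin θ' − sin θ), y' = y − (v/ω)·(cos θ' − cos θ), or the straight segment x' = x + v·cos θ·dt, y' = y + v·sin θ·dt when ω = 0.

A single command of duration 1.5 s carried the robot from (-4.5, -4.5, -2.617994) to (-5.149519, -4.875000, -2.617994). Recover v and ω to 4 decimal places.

Δθ = -2.617994 − -2.617994 = 0.000000
ω = Δθ/dt = 0.000000/1.5 = 0.0000
ω = 0 → v = (Δx·cos θ + Δy·sin θ)/dt = 0.5000

v = 0.5000, ω = 0.0000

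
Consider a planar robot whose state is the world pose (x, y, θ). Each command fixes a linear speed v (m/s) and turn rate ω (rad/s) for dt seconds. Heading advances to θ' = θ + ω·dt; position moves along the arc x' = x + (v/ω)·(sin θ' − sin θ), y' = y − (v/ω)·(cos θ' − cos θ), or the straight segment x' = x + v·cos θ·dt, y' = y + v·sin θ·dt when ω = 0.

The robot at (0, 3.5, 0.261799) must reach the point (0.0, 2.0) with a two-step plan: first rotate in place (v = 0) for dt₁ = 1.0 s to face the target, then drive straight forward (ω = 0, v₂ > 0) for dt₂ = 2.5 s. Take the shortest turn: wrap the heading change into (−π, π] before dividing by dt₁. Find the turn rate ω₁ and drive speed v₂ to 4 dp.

ω₁ = -1.8326, v₂ = 0.6000

heading to target = atan2(2−3.5, 0−0) = -1.5708
Δθ = wrap(-1.5708 − 0.2618) = -1.8326; ω₁ = Δθ/dt₁ = -1.8326
distance = √((0−0)² + (2−3.5)²) = 1.5000; v₂ = distance/dt₂ = 0.6000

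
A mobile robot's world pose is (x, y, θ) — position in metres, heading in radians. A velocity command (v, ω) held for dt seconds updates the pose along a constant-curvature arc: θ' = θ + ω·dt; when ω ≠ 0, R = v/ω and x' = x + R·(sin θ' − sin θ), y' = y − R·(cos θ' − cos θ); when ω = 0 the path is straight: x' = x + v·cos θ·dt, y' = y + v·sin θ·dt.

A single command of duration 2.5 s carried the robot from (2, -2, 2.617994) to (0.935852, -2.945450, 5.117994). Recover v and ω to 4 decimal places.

Δθ = 5.117994 − 2.617994 = 2.500000
ω = Δθ/dt = 2.500000/2.5 = 1.0000
R = Δx/(sin θ' − sin θ) = 0.7500
v = R·ω = 0.7500·1.0000 = 0.7500

v = 0.7500, ω = 1.0000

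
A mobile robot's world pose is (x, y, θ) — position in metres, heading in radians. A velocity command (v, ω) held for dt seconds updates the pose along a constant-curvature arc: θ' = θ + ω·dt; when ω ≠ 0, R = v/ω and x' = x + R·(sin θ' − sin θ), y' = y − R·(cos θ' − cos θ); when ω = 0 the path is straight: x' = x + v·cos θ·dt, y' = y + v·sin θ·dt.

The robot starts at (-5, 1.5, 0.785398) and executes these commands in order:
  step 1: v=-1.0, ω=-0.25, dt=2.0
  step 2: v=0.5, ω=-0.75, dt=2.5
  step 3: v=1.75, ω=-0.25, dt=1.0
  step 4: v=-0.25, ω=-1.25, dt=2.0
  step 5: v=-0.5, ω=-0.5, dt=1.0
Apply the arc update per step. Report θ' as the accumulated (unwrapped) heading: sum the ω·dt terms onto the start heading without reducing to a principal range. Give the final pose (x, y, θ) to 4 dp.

(-5.6585, -2.3608, -4.8396)

step 1: θ'=0.2854 (R=4.0000) → pose (-6.7023, 0.4902, 0.2854)
step 2: θ'=-1.5896 (R=-0.6667) → pose (-5.8480, -0.1620, -1.5896)
step 3: θ'=-1.8396 (R=-7.0000) → pose (-6.0982, -1.8894, -1.8396)
step 4: θ'=-4.3396 (R=0.2000) → pose (-5.7191, -1.8697, -4.3396)
step 5: θ'=-4.8396 (R=1.0000) → pose (-5.6585, -2.3608, -4.8396)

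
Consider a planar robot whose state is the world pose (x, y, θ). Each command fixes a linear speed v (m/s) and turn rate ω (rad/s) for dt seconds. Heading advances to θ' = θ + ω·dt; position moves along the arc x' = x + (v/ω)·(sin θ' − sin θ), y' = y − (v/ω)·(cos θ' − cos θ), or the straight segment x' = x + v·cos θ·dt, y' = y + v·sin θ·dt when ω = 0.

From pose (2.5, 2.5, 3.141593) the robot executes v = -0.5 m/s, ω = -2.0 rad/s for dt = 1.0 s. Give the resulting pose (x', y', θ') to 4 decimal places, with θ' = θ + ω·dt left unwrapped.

(2.7273, 2.1460, 1.1416)

θ' = 3.1416 + -2.0·1.0 = 1.1416
R = v/ω = -0.5/-2.0 = 0.2500
x' = 2.5 + 0.2500·(sin 1.1416 − sin 3.1416) = 2.7273
y' = 2.5 − 0.2500·(cos 1.1416 − cos 3.1416) = 2.1460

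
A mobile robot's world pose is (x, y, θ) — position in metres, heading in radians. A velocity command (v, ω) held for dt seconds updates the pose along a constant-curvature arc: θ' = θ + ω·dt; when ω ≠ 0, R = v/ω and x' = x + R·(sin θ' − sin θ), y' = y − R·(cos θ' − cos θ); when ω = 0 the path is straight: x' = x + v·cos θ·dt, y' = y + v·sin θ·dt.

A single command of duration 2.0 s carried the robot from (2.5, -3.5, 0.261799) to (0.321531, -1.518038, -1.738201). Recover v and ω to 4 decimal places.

v = -1.7500, ω = -1.0000

Δθ = -1.738201 − 0.261799 = -2.000000
ω = Δθ/dt = -2.000000/2.0 = -1.0000
R = Δx/(sin θ' − sin θ) = 1.7500
v = R·ω = 1.7500·-1.0000 = -1.7500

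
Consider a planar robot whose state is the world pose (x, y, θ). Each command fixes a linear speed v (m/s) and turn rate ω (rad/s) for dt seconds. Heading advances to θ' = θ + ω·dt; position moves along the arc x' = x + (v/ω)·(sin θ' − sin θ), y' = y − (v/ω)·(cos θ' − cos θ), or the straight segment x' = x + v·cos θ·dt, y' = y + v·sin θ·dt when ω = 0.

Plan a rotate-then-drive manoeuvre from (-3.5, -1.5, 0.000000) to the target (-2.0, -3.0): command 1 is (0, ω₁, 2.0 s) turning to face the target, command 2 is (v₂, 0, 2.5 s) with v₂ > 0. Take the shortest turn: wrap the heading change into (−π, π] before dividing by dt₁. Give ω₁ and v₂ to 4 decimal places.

heading to target = atan2(-3−-1.5, -2−-3.5) = -0.7854
Δθ = wrap(-0.7854 − 0.0000) = -0.7854; ω₁ = Δθ/dt₁ = -0.3927
distance = √((-2−-3.5)² + (-3−-1.5)²) = 2.1213; v₂ = distance/dt₂ = 0.8485

ω₁ = -0.3927, v₂ = 0.8485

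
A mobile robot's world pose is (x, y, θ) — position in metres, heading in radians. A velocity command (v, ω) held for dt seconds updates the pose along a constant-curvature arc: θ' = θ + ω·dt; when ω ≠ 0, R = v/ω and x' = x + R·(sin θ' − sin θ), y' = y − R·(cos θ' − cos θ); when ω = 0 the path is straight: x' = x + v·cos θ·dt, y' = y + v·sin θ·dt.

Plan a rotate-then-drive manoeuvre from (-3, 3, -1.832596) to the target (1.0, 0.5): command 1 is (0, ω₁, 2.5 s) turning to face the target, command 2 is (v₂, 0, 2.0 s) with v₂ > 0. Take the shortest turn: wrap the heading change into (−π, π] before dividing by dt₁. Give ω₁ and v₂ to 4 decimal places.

heading to target = atan2(0.5−3, 1−-3) = -0.5586
Δθ = wrap(-0.5586 − -1.8326) = 1.2740; ω₁ = Δθ/dt₁ = 0.5096
distance = √((1−-3)² + (0.5−3)²) = 4.7170; v₂ = distance/dt₂ = 2.3585

ω₁ = 0.5096, v₂ = 2.3585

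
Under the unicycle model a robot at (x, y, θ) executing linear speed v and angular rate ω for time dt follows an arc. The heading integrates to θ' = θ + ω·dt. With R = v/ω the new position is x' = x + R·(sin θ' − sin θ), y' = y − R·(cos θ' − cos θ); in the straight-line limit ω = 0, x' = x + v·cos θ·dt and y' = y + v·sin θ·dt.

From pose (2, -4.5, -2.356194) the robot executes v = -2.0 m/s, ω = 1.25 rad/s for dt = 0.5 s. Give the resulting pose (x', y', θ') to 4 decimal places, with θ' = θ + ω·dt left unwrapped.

θ' = -2.3562 + 1.25·0.5 = -1.7312
R = v/ω = -2.0/1.25 = -1.6000
x' = 2 + -1.6000·(sin -1.7312 − sin -2.3562) = 2.4481
y' = -4.5 − -1.6000·(cos -1.7312 − cos -2.3562) = -3.6242

(2.4481, -3.6242, -1.7312)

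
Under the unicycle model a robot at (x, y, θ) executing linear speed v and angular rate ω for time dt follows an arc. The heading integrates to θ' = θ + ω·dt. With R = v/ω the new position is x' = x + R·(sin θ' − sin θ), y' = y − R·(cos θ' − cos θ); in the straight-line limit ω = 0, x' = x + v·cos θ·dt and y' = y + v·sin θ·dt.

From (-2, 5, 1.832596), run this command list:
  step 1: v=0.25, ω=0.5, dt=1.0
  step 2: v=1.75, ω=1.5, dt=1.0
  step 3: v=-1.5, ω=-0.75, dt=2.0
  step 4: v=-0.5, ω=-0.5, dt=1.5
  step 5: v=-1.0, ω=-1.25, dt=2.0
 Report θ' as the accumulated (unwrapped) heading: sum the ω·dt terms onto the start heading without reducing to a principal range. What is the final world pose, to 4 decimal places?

(-2.1459, 3.9745, -0.9174)

step 1: θ'=2.3326 (R=0.5000) → pose (-2.1212, 5.2157, 2.3326)
step 2: θ'=3.8326 (R=1.1667) → pose (-3.7089, 5.3095, 3.8326)
step 3: θ'=2.3326 (R=2.0000) → pose (-0.9871, 5.1487, 2.3326)
step 4: θ'=1.5826 (R=1.0000) → pose (-0.7107, 4.4703, 1.5826)
step 5: θ'=-0.9174 (R=0.8000) → pose (-2.1459, 3.9745, -0.9174)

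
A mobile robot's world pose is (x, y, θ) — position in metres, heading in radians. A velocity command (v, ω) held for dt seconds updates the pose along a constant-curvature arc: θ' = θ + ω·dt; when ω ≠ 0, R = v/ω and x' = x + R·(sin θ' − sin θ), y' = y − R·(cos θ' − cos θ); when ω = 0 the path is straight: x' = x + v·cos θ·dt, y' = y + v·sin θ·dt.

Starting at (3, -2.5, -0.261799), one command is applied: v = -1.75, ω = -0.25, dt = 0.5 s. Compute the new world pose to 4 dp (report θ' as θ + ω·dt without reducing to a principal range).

(2.1711, -2.2214, -0.3868)

θ' = -0.2618 + -0.25·0.5 = -0.3868
R = v/ω = -1.75/-0.25 = 7.0000
x' = 3 + 7.0000·(sin -0.3868 − sin -0.2618) = 2.1711
y' = -2.5 − 7.0000·(cos -0.3868 − cos -0.2618) = -2.2214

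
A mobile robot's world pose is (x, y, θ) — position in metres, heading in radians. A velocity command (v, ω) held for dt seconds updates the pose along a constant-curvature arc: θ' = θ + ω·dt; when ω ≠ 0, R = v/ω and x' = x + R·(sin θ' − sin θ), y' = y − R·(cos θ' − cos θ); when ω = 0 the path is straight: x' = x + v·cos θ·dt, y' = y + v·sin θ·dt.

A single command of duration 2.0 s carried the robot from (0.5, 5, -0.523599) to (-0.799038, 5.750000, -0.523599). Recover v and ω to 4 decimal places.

v = -0.7500, ω = 0.0000

Δθ = -0.523599 − -0.523599 = 0.000000
ω = Δθ/dt = 0.000000/2.0 = 0.0000
ω = 0 → v = (Δx·cos θ + Δy·sin θ)/dt = -0.7500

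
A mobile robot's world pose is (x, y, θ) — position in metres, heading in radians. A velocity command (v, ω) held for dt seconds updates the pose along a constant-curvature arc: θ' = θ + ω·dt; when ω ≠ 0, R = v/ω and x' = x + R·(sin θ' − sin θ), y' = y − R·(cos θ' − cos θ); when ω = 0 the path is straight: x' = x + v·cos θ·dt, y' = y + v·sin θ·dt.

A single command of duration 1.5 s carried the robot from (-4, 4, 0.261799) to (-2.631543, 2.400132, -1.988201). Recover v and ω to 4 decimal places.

v = 1.7500, ω = -1.5000

Δθ = -1.988201 − 0.261799 = -2.250000
ω = Δθ/dt = -2.250000/1.5 = -1.5000
R = −Δy/(cos θ' − cos θ) = -1.1667
v = R·ω = -1.1667·-1.5000 = 1.7500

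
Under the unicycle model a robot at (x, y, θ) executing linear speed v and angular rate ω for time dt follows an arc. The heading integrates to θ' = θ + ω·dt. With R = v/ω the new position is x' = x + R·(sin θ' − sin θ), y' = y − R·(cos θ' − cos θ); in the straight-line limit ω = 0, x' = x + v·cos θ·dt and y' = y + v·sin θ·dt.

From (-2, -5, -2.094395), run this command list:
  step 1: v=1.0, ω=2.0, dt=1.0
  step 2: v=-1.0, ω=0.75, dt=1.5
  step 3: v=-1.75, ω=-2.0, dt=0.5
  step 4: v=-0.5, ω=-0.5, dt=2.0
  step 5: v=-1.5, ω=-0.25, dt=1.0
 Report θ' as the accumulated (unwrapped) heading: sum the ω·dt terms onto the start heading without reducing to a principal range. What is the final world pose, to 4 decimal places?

step 1: θ'=-0.0944 (R=0.5000) → pose (-1.6141, -5.7478, -0.0944)
step 2: θ'=1.0306 (R=-1.3333) → pose (-2.8833, -6.3894, 1.0306)
step 3: θ'=0.0306 (R=0.8750) → pose (-3.6069, -6.8140, 0.0306)
step 4: θ'=-0.9694 (R=1.0000) → pose (-4.4620, -6.3803, -0.9694)
step 5: θ'=-1.2194 (R=6.0000) → pose (-5.1481, -5.0508, -1.2194)

(-5.1481, -5.0508, -1.2194)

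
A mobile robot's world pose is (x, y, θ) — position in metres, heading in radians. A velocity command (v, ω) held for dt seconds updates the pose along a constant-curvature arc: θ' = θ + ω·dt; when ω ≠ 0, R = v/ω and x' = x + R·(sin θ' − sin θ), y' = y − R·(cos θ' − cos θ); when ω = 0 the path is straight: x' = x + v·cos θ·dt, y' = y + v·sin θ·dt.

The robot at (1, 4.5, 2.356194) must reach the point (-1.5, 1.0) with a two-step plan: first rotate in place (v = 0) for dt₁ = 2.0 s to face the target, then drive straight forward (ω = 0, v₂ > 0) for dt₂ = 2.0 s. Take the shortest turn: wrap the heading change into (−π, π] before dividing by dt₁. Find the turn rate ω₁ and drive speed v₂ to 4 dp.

ω₁ = 0.8680, v₂ = 2.1506

heading to target = atan2(1−4.5, -1.5−1) = -2.1910
Δθ = wrap(-2.1910 − 2.3562) = 1.7359; ω₁ = Δθ/dt₁ = 0.8680
distance = √((-1.5−1)² + (1−4.5)²) = 4.3012; v₂ = distance/dt₂ = 2.1506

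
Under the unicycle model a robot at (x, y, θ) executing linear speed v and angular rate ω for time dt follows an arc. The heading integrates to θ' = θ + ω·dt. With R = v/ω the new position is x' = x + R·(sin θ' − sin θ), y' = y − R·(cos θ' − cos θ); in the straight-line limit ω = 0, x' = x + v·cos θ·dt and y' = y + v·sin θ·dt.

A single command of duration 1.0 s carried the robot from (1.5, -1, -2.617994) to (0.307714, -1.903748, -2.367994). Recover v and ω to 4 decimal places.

Δθ = -2.367994 − -2.617994 = 0.250000
ω = Δθ/dt = 0.250000/1.0 = 0.2500
R = Δx/(sin θ' − sin θ) = 6.0000
v = R·ω = 6.0000·0.2500 = 1.5000

v = 1.5000, ω = 0.2500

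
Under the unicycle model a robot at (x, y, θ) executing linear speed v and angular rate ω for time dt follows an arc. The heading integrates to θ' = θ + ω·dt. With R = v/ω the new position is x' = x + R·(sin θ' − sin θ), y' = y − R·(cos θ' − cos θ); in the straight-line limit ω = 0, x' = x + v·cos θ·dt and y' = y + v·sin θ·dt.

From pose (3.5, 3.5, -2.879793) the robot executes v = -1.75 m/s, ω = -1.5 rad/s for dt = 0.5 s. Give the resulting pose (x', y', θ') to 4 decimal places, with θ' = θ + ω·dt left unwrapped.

θ' = -2.8798 + -1.5·0.5 = -3.6298
R = v/ω = -1.75/-1.5 = 1.1667
x' = 3.5 + 1.1667·(sin -3.6298 − sin -2.8798) = 4.3492
y' = 3.5 − 1.1667·(cos -3.6298 − cos -2.8798) = 3.4035

(4.3492, 3.4035, -3.6298)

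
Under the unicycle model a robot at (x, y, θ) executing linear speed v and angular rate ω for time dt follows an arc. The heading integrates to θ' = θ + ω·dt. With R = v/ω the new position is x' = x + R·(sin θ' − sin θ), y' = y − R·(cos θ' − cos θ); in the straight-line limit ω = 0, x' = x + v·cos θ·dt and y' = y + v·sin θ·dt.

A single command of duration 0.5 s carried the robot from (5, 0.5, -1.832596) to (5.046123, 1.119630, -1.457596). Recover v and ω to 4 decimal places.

Δθ = -1.457596 − -1.832596 = 0.375000
ω = Δθ/dt = 0.375000/0.5 = 0.7500
R = −Δy/(cos θ' − cos θ) = -1.6667
v = R·ω = -1.6667·0.7500 = -1.2500

v = -1.2500, ω = 0.7500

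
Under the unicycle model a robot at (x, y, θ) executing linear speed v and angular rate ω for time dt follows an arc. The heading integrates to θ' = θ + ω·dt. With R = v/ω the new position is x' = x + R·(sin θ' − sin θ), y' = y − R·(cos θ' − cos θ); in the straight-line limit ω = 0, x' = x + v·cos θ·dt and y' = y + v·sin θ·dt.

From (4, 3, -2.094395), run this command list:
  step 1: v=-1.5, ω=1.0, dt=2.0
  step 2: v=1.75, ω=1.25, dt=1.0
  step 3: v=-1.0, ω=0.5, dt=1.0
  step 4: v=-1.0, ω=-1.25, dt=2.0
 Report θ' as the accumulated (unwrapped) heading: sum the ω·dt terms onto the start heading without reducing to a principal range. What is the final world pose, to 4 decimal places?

(2.6974, 4.4971, -0.8444)

step 1: θ'=-0.0944 (R=-1.5000) → pose (2.8423, 5.2433, -0.0944)
step 2: θ'=1.1556 (R=1.4000) → pose (4.2554, 6.0724, 1.1556)
step 3: θ'=1.6556 (R=-2.0000) → pose (4.0926, 5.0962, 1.6556)
step 4: θ'=-0.8444 (R=0.8000) → pose (2.6974, 4.4971, -0.8444)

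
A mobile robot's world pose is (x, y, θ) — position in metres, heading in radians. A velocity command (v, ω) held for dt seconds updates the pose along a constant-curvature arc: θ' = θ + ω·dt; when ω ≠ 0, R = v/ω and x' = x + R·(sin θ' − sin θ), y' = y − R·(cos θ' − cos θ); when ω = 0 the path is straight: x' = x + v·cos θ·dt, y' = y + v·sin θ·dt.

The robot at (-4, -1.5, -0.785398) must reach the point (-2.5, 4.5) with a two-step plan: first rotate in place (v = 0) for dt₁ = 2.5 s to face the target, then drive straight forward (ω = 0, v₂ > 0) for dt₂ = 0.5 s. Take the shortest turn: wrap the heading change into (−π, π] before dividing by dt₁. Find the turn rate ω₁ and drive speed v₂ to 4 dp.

ω₁ = 0.8445, v₂ = 12.3693

heading to target = atan2(4.5−-1.5, -2.5−-4) = 1.3258
Δθ = wrap(1.3258 − -0.7854) = 2.1112; ω₁ = Δθ/dt₁ = 0.8445
distance = √((-2.5−-4)² + (4.5−-1.5)²) = 6.1847; v₂ = distance/dt₂ = 12.3693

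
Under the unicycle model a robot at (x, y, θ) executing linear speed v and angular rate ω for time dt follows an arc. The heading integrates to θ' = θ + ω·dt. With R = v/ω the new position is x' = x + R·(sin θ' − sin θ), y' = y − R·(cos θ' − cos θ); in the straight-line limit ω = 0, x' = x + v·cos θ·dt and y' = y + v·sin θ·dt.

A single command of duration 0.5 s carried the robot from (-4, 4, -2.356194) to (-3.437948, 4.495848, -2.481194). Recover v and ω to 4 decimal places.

v = -1.5000, ω = -0.2500

Δθ = -2.481194 − -2.356194 = -0.125000
ω = Δθ/dt = -0.125000/0.5 = -0.2500
R = Δx/(sin θ' − sin θ) = 6.0000
v = R·ω = 6.0000·-0.2500 = -1.5000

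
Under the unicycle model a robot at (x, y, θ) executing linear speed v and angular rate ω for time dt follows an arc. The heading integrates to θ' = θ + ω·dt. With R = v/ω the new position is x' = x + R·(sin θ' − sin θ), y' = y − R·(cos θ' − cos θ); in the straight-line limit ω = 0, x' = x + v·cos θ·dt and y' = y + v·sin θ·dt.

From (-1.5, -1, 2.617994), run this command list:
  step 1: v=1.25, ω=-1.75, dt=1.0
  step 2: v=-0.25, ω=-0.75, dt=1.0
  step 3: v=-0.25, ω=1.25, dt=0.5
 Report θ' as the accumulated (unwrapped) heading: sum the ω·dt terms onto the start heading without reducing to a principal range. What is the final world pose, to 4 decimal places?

(-2.0147, -0.0866, 0.7430)

step 1: θ'=0.8680 (R=-0.7143) → pose (-1.6879, 0.0803, 0.8680)
step 2: θ'=0.1180 (R=0.3333) → pose (-1.9030, -0.0353, 0.1180)
step 3: θ'=0.7430 (R=-0.2000) → pose (-2.0147, -0.0866, 0.7430)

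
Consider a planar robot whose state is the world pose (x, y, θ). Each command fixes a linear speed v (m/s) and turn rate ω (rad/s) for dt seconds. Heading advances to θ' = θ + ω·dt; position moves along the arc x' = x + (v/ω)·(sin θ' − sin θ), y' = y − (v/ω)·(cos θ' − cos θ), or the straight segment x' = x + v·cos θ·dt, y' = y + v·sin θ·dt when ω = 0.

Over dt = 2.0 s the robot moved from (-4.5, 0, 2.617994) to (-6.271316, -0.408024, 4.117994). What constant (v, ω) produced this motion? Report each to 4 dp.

Δθ = 4.117994 − 2.617994 = 1.500000
ω = Δθ/dt = 1.500000/2.0 = 0.7500
R = Δx/(sin θ' − sin θ) = 1.3333
v = R·ω = 1.3333·0.7500 = 1.0000

v = 1.0000, ω = 0.7500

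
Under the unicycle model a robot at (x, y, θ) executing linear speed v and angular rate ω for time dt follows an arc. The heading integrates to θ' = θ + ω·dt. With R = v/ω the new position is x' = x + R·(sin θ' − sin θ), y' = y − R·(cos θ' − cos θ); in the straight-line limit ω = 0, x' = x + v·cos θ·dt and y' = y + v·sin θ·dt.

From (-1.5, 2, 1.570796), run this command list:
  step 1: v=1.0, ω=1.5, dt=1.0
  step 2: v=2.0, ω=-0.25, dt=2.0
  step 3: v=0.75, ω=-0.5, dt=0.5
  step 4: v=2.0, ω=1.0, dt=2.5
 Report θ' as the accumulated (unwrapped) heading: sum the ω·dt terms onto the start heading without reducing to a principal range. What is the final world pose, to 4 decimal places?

(-9.6147, 2.5733, 4.8208)

step 1: θ'=3.0708 (R=0.6667) → pose (-2.1195, 2.6650, 3.0708)
step 2: θ'=2.5708 (R=-8.0000) → pose (-5.8760, 3.9132, 2.5708)
step 3: θ'=2.3208 (R=-1.5000) → pose (-6.1631, 4.1529, 2.3208)
step 4: θ'=4.8208 (R=2.0000) → pose (-9.6147, 2.5733, 4.8208)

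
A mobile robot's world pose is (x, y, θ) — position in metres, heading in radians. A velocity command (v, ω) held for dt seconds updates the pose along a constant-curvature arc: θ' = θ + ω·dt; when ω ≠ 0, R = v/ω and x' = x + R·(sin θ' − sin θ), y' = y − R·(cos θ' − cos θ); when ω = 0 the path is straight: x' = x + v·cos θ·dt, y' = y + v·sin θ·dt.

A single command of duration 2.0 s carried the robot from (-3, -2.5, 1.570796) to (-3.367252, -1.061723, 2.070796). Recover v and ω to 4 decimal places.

Δθ = 2.070796 − 1.570796 = 0.500000
ω = Δθ/dt = 0.500000/2.0 = 0.2500
R = −Δy/(cos θ' − cos θ) = 3.0000
v = R·ω = 3.0000·0.2500 = 0.7500

v = 0.7500, ω = 0.2500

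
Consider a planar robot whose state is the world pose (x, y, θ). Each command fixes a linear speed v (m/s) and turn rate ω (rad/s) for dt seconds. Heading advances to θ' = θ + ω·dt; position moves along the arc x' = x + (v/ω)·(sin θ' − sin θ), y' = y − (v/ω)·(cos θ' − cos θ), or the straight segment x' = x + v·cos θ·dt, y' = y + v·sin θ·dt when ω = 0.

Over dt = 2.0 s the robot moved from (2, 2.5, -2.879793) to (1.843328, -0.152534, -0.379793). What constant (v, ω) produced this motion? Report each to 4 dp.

Δθ = -0.379793 − -2.879793 = 2.500000
ω = Δθ/dt = 2.500000/2.0 = 1.2500
R = −Δy/(cos θ' − cos θ) = 1.4000
v = R·ω = 1.4000·1.2500 = 1.7500

v = 1.7500, ω = 1.2500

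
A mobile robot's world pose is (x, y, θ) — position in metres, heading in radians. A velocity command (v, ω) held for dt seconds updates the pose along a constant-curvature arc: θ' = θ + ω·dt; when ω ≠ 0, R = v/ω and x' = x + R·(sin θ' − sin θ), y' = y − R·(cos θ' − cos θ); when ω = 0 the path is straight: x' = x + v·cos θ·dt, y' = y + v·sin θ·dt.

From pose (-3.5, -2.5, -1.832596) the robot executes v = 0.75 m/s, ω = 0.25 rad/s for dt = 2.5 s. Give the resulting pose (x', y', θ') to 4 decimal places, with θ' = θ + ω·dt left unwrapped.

θ' = -1.8326 + 0.25·2.5 = -1.2076
R = v/ω = 0.75/0.25 = 3.0000
x' = -3.5 + 3.0000·(sin -1.2076 − sin -1.8326) = -3.4065
y' = -2.5 − 3.0000·(cos -1.2076 − cos -1.8326) = -4.3423

(-3.4065, -4.3423, -1.2076)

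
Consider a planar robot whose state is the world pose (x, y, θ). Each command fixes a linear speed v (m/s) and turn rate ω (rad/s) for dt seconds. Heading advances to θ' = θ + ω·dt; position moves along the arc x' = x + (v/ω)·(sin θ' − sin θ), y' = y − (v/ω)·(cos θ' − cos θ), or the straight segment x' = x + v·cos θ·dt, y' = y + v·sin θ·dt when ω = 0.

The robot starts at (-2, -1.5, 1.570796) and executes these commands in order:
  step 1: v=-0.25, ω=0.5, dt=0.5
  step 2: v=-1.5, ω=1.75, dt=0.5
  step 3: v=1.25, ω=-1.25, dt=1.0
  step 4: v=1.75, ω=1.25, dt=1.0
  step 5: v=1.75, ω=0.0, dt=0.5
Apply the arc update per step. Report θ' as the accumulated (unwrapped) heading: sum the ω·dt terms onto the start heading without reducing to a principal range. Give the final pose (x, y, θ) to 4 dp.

step 1: θ'=1.8208 (R=-0.5000) → pose (-1.9845, -1.6237, 1.8208)
step 2: θ'=2.6958 (R=-0.8571) → pose (-1.5235, -2.1850, 2.6958)
step 3: θ'=1.4458 (R=-1.0000) → pose (-2.0846, -1.1581, 1.4458)
step 4: θ'=2.6958 (R=1.4000) → pose (-2.8700, 0.2796, 2.6958)
step 5: θ'=2.6958 (straight) → pose (-3.6595, 0.6569, 2.6958)

(-3.6595, 0.6569, 2.6958)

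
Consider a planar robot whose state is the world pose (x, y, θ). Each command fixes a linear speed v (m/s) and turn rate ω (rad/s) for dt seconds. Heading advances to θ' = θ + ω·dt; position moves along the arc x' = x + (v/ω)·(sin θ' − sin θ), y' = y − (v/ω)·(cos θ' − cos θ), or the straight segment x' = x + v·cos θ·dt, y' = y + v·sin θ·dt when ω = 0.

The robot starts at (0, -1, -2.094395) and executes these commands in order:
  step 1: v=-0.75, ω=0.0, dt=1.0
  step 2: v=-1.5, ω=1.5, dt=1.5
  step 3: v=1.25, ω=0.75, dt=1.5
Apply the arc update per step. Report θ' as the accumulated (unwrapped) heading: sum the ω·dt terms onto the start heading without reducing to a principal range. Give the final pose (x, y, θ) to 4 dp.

(0.6927, 2.3071, 1.2806)

step 1: θ'=-2.0944 (straight) → pose (0.3750, -0.3505, -2.0944)
step 2: θ'=0.1556 (R=-1.0000) → pose (-0.6460, 1.1374, 0.1556)
step 3: θ'=1.2806 (R=1.6667) → pose (0.6927, 2.3071, 1.2806)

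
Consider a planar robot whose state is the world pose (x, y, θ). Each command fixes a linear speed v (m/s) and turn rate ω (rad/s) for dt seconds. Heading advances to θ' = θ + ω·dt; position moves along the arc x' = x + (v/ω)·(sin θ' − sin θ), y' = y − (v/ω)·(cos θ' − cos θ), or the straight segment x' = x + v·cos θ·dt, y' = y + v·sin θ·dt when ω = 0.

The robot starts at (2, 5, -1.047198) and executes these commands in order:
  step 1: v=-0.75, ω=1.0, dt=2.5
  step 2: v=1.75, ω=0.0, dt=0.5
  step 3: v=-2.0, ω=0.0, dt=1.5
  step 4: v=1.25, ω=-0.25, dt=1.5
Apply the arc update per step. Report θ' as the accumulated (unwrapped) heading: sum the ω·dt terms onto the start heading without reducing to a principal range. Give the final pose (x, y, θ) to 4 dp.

(0.9162, 4.3808, 1.0778)

step 1: θ'=1.4528 (R=-0.7500) → pose (0.6057, 4.7133, 1.4528)
step 2: θ'=1.4528 (straight) → pose (0.7087, 5.5822, 1.4528)
step 3: θ'=1.4528 (straight) → pose (0.3555, 2.6031, 1.4528)
step 4: θ'=1.0778 (R=-5.0000) → pose (0.9162, 4.3808, 1.0778)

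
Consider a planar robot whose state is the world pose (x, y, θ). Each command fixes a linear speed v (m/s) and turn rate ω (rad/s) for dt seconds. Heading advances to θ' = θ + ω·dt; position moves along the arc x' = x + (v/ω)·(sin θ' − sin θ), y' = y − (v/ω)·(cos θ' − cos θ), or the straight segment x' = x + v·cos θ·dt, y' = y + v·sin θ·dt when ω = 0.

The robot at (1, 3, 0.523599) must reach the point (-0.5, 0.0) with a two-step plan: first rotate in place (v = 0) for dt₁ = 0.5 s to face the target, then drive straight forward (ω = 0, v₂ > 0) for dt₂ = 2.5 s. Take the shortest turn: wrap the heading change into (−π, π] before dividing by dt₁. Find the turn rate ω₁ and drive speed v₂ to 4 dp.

heading to target = atan2(0−3, -0.5−1) = -2.0344
Δθ = wrap(-2.0344 − 0.5236) = -2.5580; ω₁ = Δθ/dt₁ = -5.1161
distance = √((-0.5−1)² + (0−3)²) = 3.3541; v₂ = distance/dt₂ = 1.3416

ω₁ = -5.1161, v₂ = 1.3416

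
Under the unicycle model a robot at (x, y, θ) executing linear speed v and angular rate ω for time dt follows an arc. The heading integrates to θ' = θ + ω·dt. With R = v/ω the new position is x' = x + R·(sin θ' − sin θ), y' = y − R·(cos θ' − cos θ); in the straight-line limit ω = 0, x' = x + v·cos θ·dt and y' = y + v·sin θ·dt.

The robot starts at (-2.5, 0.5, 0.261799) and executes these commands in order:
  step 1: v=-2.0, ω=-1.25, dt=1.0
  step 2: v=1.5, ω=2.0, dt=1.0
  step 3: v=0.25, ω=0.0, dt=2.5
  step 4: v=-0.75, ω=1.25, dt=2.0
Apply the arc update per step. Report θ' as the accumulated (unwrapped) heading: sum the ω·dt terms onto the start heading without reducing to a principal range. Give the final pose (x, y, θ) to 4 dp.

step 1: θ'=-0.9882 (R=1.6000) → pose (-4.2502, 1.1652, -0.9882)
step 2: θ'=1.0118 (R=0.7500) → pose (-2.9881, 1.1801, 1.0118)
step 3: θ'=1.0118 (straight) → pose (-2.6566, 1.7099, 1.0118)
step 4: θ'=3.5118 (R=-0.6000) → pose (-1.9308, 0.8324, 3.5118)

(-1.9308, 0.8324, 3.5118)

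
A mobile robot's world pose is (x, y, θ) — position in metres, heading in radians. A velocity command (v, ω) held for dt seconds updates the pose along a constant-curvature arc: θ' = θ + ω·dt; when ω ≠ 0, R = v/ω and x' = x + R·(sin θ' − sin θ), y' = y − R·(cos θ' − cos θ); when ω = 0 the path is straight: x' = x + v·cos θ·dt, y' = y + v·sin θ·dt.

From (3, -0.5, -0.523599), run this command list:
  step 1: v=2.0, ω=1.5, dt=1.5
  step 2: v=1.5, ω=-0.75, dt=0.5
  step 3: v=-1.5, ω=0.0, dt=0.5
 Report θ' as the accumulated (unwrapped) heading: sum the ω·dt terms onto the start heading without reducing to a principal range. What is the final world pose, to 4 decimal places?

step 1: θ'=1.7264 (R=1.3333) → pose (4.9839, 0.8613, 1.7264)
step 2: θ'=1.3514 (R=-2.0000) → pose (5.0077, 1.6066, 1.3514)
step 3: θ'=1.3514 (straight) → pose (4.8444, 0.8745, 1.3514)

(4.8444, 0.8745, 1.3514)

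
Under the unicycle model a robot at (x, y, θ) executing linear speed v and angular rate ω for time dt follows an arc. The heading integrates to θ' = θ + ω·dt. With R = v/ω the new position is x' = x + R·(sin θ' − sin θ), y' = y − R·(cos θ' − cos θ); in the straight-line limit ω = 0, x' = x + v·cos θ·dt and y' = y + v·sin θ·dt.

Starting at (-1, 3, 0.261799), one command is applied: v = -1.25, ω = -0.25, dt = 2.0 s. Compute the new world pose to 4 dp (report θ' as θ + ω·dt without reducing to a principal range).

θ' = 0.2618 + -0.25·2.0 = -0.2382
R = v/ω = -1.25/-0.25 = 5.0000
x' = -1 + 5.0000·(sin -0.2382 − sin 0.2618) = -3.4739
y' = 3 − 5.0000·(cos -0.2382 − cos 0.2618) = 2.9708

(-3.4739, 2.9708, -0.2382)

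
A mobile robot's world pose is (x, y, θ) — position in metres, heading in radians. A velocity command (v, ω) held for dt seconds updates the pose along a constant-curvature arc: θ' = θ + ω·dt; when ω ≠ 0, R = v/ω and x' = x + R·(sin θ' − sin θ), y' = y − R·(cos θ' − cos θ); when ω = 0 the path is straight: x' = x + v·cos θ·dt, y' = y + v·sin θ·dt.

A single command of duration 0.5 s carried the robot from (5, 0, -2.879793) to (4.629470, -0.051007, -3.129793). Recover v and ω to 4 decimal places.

Δθ = -3.129793 − -2.879793 = -0.250000
ω = Δθ/dt = -0.250000/0.5 = -0.5000
R = Δx/(sin θ' − sin θ) = -1.5000
v = R·ω = -1.5000·-0.5000 = 0.7500

v = 0.7500, ω = -0.5000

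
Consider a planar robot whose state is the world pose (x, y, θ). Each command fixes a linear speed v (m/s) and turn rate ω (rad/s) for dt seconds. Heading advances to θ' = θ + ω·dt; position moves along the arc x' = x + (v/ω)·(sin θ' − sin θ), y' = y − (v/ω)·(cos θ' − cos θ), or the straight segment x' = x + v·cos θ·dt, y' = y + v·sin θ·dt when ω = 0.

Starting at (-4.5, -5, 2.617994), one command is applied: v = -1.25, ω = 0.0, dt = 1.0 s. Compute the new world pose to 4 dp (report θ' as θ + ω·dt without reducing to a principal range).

θ' = 2.6180 + 0.0·1.0 = 2.6180
ω = 0 → straight: x' = -4.5 + -1.25·cos(2.6180)·1.0 = -3.4175
y' = -5 + -1.25·sin(2.6180)·1.0 = -5.6250

(-3.4175, -5.6250, 2.6180)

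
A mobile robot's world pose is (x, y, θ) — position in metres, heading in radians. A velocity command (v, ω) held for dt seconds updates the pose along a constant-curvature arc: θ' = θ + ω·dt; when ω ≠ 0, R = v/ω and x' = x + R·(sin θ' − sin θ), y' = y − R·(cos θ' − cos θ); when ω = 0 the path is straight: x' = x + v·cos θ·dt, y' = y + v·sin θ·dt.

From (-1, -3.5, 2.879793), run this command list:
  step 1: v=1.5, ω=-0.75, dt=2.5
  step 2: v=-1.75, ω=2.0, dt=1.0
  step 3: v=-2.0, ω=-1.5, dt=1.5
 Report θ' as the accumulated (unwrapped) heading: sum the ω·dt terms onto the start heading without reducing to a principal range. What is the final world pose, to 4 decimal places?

step 1: θ'=1.0048 (R=-2.0000) → pose (-2.1705, -0.4956, 1.0048)
step 2: θ'=3.0048 (R=-0.8750) → pose (-1.5512, -1.8317, 3.0048)
step 3: θ'=0.7548 (R=1.3333) → pose (-0.8196, -4.1238, 0.7548)

(-0.8196, -4.1238, 0.7548)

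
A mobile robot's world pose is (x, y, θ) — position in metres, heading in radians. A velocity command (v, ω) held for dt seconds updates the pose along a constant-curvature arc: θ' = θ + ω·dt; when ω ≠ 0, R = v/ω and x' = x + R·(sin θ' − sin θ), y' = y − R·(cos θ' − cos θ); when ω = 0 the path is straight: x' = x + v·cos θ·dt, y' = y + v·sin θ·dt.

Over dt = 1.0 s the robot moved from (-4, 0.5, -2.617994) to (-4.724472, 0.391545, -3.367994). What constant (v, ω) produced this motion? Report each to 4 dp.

Δθ = -3.367994 − -2.617994 = -0.750000
ω = Δθ/dt = -0.750000/1.0 = -0.7500
R = Δx/(sin θ' − sin θ) = -1.0000
v = R·ω = -1.0000·-0.7500 = 0.7500

v = 0.7500, ω = -0.7500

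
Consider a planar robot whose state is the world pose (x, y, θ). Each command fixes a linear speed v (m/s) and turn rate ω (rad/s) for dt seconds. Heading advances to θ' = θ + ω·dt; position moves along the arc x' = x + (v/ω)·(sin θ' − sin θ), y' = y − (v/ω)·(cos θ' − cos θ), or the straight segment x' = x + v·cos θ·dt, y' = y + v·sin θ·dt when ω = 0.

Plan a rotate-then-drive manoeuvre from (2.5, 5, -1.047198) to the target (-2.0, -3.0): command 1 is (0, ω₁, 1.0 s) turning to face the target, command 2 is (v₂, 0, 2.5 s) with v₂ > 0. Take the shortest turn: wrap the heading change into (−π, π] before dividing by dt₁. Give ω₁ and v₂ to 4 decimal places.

ω₁ = -1.0360, v₂ = 3.6715

heading to target = atan2(-3−5, -2−2.5) = -2.0832
Δθ = wrap(-2.0832 − -1.0472) = -1.0360; ω₁ = Δθ/dt₁ = -1.0360
distance = √((-2−2.5)² + (-3−5)²) = 9.1788; v₂ = distance/dt₂ = 3.6715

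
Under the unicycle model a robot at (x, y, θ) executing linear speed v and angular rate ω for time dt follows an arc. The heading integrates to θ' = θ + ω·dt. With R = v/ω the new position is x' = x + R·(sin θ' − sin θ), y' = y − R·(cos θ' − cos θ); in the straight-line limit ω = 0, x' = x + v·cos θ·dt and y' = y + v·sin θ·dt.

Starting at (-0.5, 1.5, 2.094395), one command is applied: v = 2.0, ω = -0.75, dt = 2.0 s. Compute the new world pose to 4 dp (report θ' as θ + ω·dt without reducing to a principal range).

(0.3160, 5.0426, 0.5944)

θ' = 2.0944 + -0.75·2.0 = 0.5944
R = v/ω = 2.0/-0.75 = -2.6667
x' = -0.5 + -2.6667·(sin 0.5944 − sin 2.0944) = 0.3160
y' = 1.5 − -2.6667·(cos 0.5944 − cos 2.0944) = 5.0426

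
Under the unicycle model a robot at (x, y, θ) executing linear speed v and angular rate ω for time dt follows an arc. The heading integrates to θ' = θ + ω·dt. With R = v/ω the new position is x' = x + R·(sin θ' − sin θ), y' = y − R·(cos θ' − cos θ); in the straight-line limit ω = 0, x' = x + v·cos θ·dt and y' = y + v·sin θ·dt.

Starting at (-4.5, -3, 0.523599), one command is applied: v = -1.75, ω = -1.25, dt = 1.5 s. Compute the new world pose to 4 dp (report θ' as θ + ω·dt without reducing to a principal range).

θ' = 0.5236 + -1.25·1.5 = -1.3514
R = v/ω = -1.75/-1.25 = 1.4000
x' = -4.5 + 1.4000·(sin -1.3514 − sin 0.5236) = -6.5664
y' = -3 − 1.4000·(cos -1.3514 − cos 0.5236) = -2.0923

(-6.5664, -2.0923, -1.3514)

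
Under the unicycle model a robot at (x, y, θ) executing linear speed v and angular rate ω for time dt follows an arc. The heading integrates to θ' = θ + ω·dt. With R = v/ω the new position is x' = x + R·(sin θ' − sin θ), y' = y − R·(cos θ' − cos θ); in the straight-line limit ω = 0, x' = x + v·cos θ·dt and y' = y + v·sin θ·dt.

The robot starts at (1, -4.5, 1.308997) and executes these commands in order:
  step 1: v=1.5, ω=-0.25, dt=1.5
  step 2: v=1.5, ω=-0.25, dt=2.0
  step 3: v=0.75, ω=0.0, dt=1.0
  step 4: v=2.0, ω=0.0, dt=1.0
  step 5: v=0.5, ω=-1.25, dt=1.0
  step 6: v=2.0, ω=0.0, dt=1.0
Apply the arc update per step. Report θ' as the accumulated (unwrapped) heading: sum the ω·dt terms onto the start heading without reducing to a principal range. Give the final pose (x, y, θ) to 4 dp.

step 1: θ'=0.9340 (R=-6.0000) → pose (1.9715, -2.4852, 0.9340)
step 2: θ'=0.4340 (R=-6.0000) → pose (4.2726, -0.6092, 0.4340)
step 3: θ'=0.4340 (straight) → pose (4.9530, -0.2938, 0.4340)
step 4: θ'=0.4340 (straight) → pose (6.7676, 0.5472, 0.4340)
step 5: θ'=-0.8160 (R=-0.4000) → pose (7.2272, 0.4584, -0.8160)
step 6: θ'=-0.8160 (straight) → pose (8.5974, -0.9985, -0.8160)

(8.5974, -0.9985, -0.8160)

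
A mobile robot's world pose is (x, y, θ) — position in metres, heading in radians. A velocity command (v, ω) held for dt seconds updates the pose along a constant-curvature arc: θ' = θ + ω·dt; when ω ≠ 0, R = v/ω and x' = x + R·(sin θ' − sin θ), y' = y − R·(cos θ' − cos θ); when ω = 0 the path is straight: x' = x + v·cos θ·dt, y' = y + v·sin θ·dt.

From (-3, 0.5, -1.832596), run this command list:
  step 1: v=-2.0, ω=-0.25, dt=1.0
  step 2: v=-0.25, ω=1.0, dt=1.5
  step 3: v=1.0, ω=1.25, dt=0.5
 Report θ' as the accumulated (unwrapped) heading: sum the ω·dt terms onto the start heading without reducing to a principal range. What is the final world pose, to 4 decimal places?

(-1.8539, 2.5474, 0.0424)

step 1: θ'=-2.0826 (R=8.0000) → pose (-2.2475, 2.3474, -2.0826)
step 2: θ'=-0.5826 (R=-0.2500) → pose (-2.3279, 2.6786, -0.5826)
step 3: θ'=0.0424 (R=0.8000) → pose (-1.8539, 2.5474, 0.0424)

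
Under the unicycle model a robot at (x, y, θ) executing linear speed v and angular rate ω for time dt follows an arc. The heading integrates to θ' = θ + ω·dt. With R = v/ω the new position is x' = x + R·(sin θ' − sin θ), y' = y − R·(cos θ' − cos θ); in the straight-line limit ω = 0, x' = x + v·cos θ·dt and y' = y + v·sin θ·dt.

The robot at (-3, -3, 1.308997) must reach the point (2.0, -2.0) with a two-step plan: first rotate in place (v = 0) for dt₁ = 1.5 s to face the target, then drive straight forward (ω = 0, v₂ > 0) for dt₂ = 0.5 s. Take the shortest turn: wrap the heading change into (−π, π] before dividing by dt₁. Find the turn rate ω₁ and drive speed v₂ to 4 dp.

ω₁ = -0.7411, v₂ = 10.1980

heading to target = atan2(-2−-3, 2−-3) = 0.1974
Δθ = wrap(0.1974 − 1.3090) = -1.1116; ω₁ = Δθ/dt₁ = -0.7411
distance = √((2−-3)² + (-2−-3)²) = 5.0990; v₂ = distance/dt₂ = 10.1980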